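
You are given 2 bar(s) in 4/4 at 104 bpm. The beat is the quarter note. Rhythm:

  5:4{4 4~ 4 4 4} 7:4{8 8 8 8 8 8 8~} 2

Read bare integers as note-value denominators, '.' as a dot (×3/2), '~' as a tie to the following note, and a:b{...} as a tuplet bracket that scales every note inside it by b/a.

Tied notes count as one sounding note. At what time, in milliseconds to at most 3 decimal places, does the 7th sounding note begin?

note 7 onset = 32/7b = 2637.363ms

1. 0.0ms @ 0 + 461.538ms (4/5)
2. 461.538ms @ 4/5 + 923.077ms (8/5)
3. 1384.615ms @ 12/5 + 461.538ms (4/5)
4. 1846.154ms @ 16/5 + 461.538ms (4/5)
5. 2307.692ms @ 4 + 164.835ms (2/7)
6. 2472.527ms @ 30/7 + 164.835ms (2/7)
7. 2637.363ms @ 32/7 + 164.835ms (2/7)
8. 2802.198ms @ 34/7 + 164.835ms (2/7)
9. 2967.033ms @ 36/7 + 164.835ms (2/7)
10. 3131.868ms @ 38/7 + 164.835ms (2/7)
11. 3296.703ms @ 40/7 + 1318.681ms (16/7)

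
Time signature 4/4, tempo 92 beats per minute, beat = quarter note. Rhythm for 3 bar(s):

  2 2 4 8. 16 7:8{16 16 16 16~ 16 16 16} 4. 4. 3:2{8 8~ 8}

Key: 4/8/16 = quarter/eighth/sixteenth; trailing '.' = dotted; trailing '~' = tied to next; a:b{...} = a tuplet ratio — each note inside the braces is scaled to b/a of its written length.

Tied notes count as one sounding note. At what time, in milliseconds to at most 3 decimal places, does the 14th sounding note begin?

1. 0.0ms @ 0 + 1304.348ms (2)
2. 1304.348ms @ 2 + 1304.348ms (2)
3. 2608.696ms @ 4 + 652.174ms (1)
4. 3260.87ms @ 5 + 489.13ms (3/4)
5. 3750.0ms @ 23/4 + 163.043ms (1/4)
6. 3913.043ms @ 6 + 186.335ms (2/7)
7. 4099.379ms @ 44/7 + 186.335ms (2/7)
8. 4285.714ms @ 46/7 + 186.335ms (2/7)
9. 4472.05ms @ 48/7 + 372.671ms (4/7)
10. 4844.72ms @ 52/7 + 186.335ms (2/7)
11. 5031.056ms @ 54/7 + 186.335ms (2/7)
12. 5217.391ms @ 8 + 978.261ms (3/2)
13. 6195.652ms @ 19/2 + 978.261ms (3/2)
14. 7173.913ms @ 11 + 217.391ms (1/3)
15. 7391.304ms @ 34/3 + 434.783ms (2/3)

note 14 onset = 11b = 7173.913ms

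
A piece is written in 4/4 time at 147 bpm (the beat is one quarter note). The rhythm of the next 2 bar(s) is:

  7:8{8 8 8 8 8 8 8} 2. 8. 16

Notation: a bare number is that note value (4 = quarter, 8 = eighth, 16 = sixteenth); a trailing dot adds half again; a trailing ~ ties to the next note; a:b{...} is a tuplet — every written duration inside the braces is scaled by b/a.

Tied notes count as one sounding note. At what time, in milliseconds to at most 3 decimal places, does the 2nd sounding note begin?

note 2 onset = 4/7b = 233.236ms

1. 0.0ms @ 0 + 233.236ms (4/7)
2. 233.236ms @ 4/7 + 233.236ms (4/7)
3. 466.472ms @ 8/7 + 233.236ms (4/7)
4. 699.708ms @ 12/7 + 233.236ms (4/7)
5. 932.945ms @ 16/7 + 233.236ms (4/7)
6. 1166.181ms @ 20/7 + 233.236ms (4/7)
7. 1399.417ms @ 24/7 + 233.236ms (4/7)
8. 1632.653ms @ 4 + 1224.49ms (3)
9. 2857.143ms @ 7 + 306.122ms (3/4)
10. 3163.265ms @ 31/4 + 102.041ms (1/4)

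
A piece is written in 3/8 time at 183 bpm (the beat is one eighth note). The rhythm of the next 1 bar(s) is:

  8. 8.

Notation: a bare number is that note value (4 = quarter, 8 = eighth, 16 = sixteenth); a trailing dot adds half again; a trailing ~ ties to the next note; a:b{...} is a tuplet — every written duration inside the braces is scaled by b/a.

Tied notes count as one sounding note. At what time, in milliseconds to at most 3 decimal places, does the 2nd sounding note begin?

1. 0.0ms @ 0 + 491.803ms (3/2)
2. 491.803ms @ 3/2 + 491.803ms (3/2)

note 2 onset = 3/2b = 491.803ms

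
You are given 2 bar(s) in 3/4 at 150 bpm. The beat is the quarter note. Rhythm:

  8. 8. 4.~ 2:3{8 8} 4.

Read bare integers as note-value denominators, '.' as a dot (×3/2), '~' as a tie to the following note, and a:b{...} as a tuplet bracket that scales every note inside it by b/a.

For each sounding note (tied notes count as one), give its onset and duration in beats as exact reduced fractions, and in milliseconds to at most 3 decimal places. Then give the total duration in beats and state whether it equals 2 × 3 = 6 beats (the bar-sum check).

1) 0.0ms=0b +300.0ms=3/4b
2) 300.0ms=3/4b +300.0ms=3/4b
3) 600.0ms=3/2b +900.0ms=9/4b
4) 1500.0ms=15/4b +300.0ms=3/4b
5) 1800.0ms=9/2b +600.0ms=3/2b
Σ=6b of 6 (150bpm 3/4) — PASS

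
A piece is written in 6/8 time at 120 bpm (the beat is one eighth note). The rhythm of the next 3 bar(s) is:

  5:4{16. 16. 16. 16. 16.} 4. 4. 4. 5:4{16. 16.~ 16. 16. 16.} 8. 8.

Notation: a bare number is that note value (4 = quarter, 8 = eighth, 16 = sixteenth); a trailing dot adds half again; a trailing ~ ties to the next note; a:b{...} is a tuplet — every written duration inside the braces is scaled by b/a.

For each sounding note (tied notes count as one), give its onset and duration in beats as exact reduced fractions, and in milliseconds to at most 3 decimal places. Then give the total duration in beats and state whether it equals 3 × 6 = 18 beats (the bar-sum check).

1) 0.0ms=0b +300.0ms=3/5b
2) 300.0ms=3/5b +300.0ms=3/5b
3) 600.0ms=6/5b +300.0ms=3/5b
4) 900.0ms=9/5b +300.0ms=3/5b
5) 1200.0ms=12/5b +300.0ms=3/5b
6) 1500.0ms=3b +1500.0ms=3b
7) 3000.0ms=6b +1500.0ms=3b
8) 4500.0ms=9b +1500.0ms=3b
9) 6000.0ms=12b +300.0ms=3/5b
10) 6300.0ms=63/5b +600.0ms=6/5b
11) 6900.0ms=69/5b +300.0ms=3/5b
12) 7200.0ms=72/5b +300.0ms=3/5b
13) 7500.0ms=15b +750.0ms=3/2b
14) 8250.0ms=33/2b +750.0ms=3/2b
Σ=18b of 18 (120bpm 6/8) — PASS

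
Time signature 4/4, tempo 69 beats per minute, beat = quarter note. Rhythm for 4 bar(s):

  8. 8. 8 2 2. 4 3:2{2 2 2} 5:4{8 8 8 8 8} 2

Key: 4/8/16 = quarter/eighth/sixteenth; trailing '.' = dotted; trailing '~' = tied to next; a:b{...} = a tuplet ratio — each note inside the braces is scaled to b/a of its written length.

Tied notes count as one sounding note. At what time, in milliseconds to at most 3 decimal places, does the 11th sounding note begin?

note 11 onset = 62/5b = 10782.609ms

1. 0.0ms @ 0 + 652.174ms (3/4)
2. 652.174ms @ 3/4 + 652.174ms (3/4)
3. 1304.348ms @ 3/2 + 434.783ms (1/2)
4. 1739.13ms @ 2 + 1739.13ms (2)
5. 3478.261ms @ 4 + 2608.696ms (3)
6. 6086.957ms @ 7 + 869.565ms (1)
7. 6956.522ms @ 8 + 1159.42ms (4/3)
8. 8115.942ms @ 28/3 + 1159.42ms (4/3)
9. 9275.362ms @ 32/3 + 1159.42ms (4/3)
10. 10434.783ms @ 12 + 347.826ms (2/5)
11. 10782.609ms @ 62/5 + 347.826ms (2/5)
12. 11130.435ms @ 64/5 + 347.826ms (2/5)
13. 11478.261ms @ 66/5 + 347.826ms (2/5)
14. 11826.087ms @ 68/5 + 347.826ms (2/5)
15. 12173.913ms @ 14 + 1739.13ms (2)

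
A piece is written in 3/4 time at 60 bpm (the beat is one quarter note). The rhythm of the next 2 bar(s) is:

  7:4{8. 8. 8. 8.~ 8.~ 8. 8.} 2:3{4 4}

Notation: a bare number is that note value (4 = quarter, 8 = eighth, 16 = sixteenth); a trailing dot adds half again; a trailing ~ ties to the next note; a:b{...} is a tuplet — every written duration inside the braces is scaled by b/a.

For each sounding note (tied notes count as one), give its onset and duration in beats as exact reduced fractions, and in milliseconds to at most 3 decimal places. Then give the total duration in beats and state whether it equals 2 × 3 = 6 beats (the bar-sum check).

1) 0.0ms=0b +428.571ms=3/7b
2) 428.571ms=3/7b +428.571ms=3/7b
3) 857.143ms=6/7b +428.571ms=3/7b
4) 1285.714ms=9/7b +1285.714ms=9/7b
5) 2571.429ms=18/7b +428.571ms=3/7b
6) 3000.0ms=3b +1500.0ms=3/2b
7) 4500.0ms=9/2b +1500.0ms=3/2b
Σ=6b of 6 (60bpm 3/4) — PASS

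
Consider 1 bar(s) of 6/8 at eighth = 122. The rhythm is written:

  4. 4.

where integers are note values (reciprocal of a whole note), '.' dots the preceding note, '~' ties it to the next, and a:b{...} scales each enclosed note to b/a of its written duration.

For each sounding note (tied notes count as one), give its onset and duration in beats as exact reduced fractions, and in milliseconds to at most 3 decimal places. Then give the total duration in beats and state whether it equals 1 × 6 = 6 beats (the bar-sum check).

1) 0.0ms=0b +1475.41ms=3b
2) 1475.41ms=3b +1475.41ms=3b
Σ=6b of 6 (122bpm 6/8) — PASS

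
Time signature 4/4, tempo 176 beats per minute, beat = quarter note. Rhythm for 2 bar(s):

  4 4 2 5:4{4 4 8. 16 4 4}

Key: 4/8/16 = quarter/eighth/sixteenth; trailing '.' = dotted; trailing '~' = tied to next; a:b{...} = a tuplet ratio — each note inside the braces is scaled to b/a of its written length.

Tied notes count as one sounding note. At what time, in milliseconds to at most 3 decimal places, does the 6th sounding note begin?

1. 0.0ms @ 0 + 340.909ms (1)
2. 340.909ms @ 1 + 340.909ms (1)
3. 681.818ms @ 2 + 681.818ms (2)
4. 1363.636ms @ 4 + 272.727ms (4/5)
5. 1636.364ms @ 24/5 + 272.727ms (4/5)
6. 1909.091ms @ 28/5 + 204.545ms (3/5)
7. 2113.636ms @ 31/5 + 68.182ms (1/5)
8. 2181.818ms @ 32/5 + 272.727ms (4/5)
9. 2454.545ms @ 36/5 + 272.727ms (4/5)

note 6 onset = 28/5b = 1909.091ms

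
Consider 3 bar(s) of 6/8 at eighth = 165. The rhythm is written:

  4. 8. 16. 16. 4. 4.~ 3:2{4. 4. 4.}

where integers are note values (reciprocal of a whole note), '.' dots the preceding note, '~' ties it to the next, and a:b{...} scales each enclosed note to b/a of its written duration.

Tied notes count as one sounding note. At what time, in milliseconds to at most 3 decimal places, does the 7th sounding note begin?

note 7 onset = 14b = 5090.909ms

1. 0.0ms @ 0 + 1090.909ms (3)
2. 1090.909ms @ 3 + 545.455ms (3/2)
3. 1636.364ms @ 9/2 + 272.727ms (3/4)
4. 1909.091ms @ 21/4 + 272.727ms (3/4)
5. 2181.818ms @ 6 + 1090.909ms (3)
6. 3272.727ms @ 9 + 1818.182ms (5)
7. 5090.909ms @ 14 + 727.273ms (2)
8. 5818.182ms @ 16 + 727.273ms (2)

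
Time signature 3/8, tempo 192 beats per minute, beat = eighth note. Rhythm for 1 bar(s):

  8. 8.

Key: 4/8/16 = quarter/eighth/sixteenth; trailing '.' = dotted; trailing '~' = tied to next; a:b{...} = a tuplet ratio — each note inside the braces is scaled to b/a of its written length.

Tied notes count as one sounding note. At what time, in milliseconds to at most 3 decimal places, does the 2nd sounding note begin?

1. 0.0ms @ 0 + 468.75ms (3/2)
2. 468.75ms @ 3/2 + 468.75ms (3/2)

note 2 onset = 3/2b = 468.75ms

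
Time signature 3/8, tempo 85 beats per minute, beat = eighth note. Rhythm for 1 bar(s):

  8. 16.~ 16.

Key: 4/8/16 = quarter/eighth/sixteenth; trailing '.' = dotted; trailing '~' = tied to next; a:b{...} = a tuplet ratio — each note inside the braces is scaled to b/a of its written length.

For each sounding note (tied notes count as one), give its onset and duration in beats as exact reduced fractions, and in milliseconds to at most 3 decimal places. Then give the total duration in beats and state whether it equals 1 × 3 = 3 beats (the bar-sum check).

1) 0.0ms=0b +1058.824ms=3/2b
2) 1058.824ms=3/2b +1058.824ms=3/2b
Σ=3b of 3 (85bpm 3/8) — PASS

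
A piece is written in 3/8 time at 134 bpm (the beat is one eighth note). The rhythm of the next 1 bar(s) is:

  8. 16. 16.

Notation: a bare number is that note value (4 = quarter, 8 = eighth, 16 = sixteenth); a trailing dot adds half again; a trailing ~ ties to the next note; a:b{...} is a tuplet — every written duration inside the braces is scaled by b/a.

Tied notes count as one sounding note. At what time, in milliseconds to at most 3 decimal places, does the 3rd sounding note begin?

note 3 onset = 9/4b = 1007.463ms

1. 0.0ms @ 0 + 671.642ms (3/2)
2. 671.642ms @ 3/2 + 335.821ms (3/4)
3. 1007.463ms @ 9/4 + 335.821ms (3/4)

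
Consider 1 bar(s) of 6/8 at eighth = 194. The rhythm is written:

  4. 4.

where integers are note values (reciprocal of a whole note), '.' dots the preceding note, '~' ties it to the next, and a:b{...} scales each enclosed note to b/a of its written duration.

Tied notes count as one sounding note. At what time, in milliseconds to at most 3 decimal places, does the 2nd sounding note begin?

1. 0.0ms @ 0 + 927.835ms (3)
2. 927.835ms @ 3 + 927.835ms (3)

note 2 onset = 3b = 927.835ms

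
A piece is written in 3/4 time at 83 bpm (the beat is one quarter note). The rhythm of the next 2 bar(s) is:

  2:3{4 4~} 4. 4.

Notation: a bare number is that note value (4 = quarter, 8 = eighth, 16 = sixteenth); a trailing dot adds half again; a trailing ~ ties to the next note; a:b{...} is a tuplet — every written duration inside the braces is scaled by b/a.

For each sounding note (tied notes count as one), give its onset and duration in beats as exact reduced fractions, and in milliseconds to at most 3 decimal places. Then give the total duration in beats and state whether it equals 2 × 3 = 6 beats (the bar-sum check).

1) 0.0ms=0b +1084.337ms=3/2b
2) 1084.337ms=3/2b +2168.675ms=3b
3) 3253.012ms=9/2b +1084.337ms=3/2b
Σ=6b of 6 (83bpm 3/4) — PASS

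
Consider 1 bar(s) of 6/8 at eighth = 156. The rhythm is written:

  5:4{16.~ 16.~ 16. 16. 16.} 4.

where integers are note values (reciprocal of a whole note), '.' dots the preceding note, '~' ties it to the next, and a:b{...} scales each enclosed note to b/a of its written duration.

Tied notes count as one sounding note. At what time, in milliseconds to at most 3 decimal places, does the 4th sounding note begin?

1. 0.0ms @ 0 + 692.308ms (9/5)
2. 692.308ms @ 9/5 + 230.769ms (3/5)
3. 923.077ms @ 12/5 + 230.769ms (3/5)
4. 1153.846ms @ 3 + 1153.846ms (3)

note 4 onset = 3b = 1153.846ms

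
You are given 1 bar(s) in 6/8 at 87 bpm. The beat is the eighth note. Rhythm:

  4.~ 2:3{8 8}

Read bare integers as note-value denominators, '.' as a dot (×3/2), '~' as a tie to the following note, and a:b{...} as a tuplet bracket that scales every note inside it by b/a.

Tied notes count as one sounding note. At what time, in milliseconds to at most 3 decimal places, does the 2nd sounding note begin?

note 2 onset = 9/2b = 3103.448ms

1. 0.0ms @ 0 + 3103.448ms (9/2)
2. 3103.448ms @ 9/2 + 1034.483ms (3/2)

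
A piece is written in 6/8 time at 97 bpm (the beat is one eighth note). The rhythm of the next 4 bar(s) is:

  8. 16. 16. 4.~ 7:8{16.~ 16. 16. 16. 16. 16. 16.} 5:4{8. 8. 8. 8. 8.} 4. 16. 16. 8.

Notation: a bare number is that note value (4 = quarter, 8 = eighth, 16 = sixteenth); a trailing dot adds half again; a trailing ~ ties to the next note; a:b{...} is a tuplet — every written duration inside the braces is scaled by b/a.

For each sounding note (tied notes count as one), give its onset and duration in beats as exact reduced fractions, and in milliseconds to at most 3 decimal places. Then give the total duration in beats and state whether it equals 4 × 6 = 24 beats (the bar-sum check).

1) 0.0ms=0b +927.835ms=3/2b
2) 927.835ms=3/2b +463.918ms=3/4b
3) 1391.753ms=9/4b +463.918ms=3/4b
4) 1855.67ms=3b +2916.053ms=33/7b
5) 4771.723ms=54/7b +530.191ms=6/7b
6) 5301.915ms=60/7b +530.191ms=6/7b
7) 5832.106ms=66/7b +530.191ms=6/7b
8) 6362.297ms=72/7b +530.191ms=6/7b
9) 6892.489ms=78/7b +530.191ms=6/7b
10) 7422.68ms=12b +742.268ms=6/5b
11) 8164.948ms=66/5b +742.268ms=6/5b
12) 8907.216ms=72/5b +742.268ms=6/5b
13) 9649.485ms=78/5b +742.268ms=6/5b
14) 10391.753ms=84/5b +742.268ms=6/5b
15) 11134.021ms=18b +1855.67ms=3b
16) 12989.691ms=21b +463.918ms=3/4b
17) 13453.608ms=87/4b +463.918ms=3/4b
18) 13917.526ms=45/2b +927.835ms=3/2b
Σ=24b of 24 (97bpm 6/8) — PASS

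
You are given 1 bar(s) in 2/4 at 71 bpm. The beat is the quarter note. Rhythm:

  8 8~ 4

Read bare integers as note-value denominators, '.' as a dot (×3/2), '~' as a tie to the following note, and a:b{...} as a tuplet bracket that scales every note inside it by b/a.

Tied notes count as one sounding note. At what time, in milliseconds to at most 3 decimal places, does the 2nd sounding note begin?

note 2 onset = 1/2b = 422.535ms

1. 0.0ms @ 0 + 422.535ms (1/2)
2. 422.535ms @ 1/2 + 1267.606ms (3/2)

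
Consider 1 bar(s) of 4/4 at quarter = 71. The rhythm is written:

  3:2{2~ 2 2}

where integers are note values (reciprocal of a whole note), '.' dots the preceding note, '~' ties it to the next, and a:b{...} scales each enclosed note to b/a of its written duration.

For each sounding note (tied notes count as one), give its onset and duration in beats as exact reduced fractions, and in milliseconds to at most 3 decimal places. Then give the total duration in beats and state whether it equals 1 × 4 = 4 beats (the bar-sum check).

1) 0.0ms=0b +2253.521ms=8/3b
2) 2253.521ms=8/3b +1126.761ms=4/3b
Σ=4b of 4 (71bpm 4/4) — PASS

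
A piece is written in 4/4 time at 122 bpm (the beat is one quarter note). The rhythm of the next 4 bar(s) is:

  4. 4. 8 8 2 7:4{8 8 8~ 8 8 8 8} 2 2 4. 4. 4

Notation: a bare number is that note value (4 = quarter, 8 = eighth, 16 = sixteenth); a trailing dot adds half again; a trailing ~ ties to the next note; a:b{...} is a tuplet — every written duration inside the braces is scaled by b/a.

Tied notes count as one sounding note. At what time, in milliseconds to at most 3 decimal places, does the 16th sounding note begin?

1. 0.0ms @ 0 + 737.705ms (3/2)
2. 737.705ms @ 3/2 + 737.705ms (3/2)
3. 1475.41ms @ 3 + 245.902ms (1/2)
4. 1721.311ms @ 7/2 + 245.902ms (1/2)
5. 1967.213ms @ 4 + 983.607ms (2)
6. 2950.82ms @ 6 + 140.515ms (2/7)
7. 3091.335ms @ 44/7 + 140.515ms (2/7)
8. 3231.85ms @ 46/7 + 281.03ms (4/7)
9. 3512.881ms @ 50/7 + 140.515ms (2/7)
10. 3653.396ms @ 52/7 + 140.515ms (2/7)
11. 3793.911ms @ 54/7 + 140.515ms (2/7)
12. 3934.426ms @ 8 + 983.607ms (2)
13. 4918.033ms @ 10 + 983.607ms (2)
14. 5901.639ms @ 12 + 737.705ms (3/2)
15. 6639.344ms @ 27/2 + 737.705ms (3/2)
16. 7377.049ms @ 15 + 491.803ms (1)

note 16 onset = 15b = 7377.049ms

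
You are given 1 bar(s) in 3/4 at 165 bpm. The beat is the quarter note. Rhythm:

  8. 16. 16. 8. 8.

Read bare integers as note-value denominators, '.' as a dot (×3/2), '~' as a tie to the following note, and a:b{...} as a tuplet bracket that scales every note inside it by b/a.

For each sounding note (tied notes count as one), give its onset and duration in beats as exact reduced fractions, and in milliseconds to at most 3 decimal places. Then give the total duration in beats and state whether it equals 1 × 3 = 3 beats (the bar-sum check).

1) 0.0ms=0b +272.727ms=3/4b
2) 272.727ms=3/4b +136.364ms=3/8b
3) 409.091ms=9/8b +136.364ms=3/8b
4) 545.455ms=3/2b +272.727ms=3/4b
5) 818.182ms=9/4b +272.727ms=3/4b
Σ=3b of 3 (165bpm 3/4) — PASS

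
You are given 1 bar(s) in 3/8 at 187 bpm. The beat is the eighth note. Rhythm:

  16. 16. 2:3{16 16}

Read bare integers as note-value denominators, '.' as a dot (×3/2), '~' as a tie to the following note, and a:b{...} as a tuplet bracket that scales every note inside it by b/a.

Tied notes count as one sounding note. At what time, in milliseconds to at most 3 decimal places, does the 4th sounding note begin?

note 4 onset = 9/4b = 721.925ms

1. 0.0ms @ 0 + 240.642ms (3/4)
2. 240.642ms @ 3/4 + 240.642ms (3/4)
3. 481.283ms @ 3/2 + 240.642ms (3/4)
4. 721.925ms @ 9/4 + 240.642ms (3/4)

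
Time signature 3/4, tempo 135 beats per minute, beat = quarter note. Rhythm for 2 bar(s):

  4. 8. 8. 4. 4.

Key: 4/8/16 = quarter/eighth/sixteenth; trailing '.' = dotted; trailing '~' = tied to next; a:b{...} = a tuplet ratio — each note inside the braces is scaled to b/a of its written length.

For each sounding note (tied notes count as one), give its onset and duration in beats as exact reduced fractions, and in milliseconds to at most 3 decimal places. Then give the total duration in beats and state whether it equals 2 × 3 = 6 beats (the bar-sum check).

1) 0.0ms=0b +666.667ms=3/2b
2) 666.667ms=3/2b +333.333ms=3/4b
3) 1000.0ms=9/4b +333.333ms=3/4b
4) 1333.333ms=3b +666.667ms=3/2b
5) 2000.0ms=9/2b +666.667ms=3/2b
Σ=6b of 6 (135bpm 3/4) — PASS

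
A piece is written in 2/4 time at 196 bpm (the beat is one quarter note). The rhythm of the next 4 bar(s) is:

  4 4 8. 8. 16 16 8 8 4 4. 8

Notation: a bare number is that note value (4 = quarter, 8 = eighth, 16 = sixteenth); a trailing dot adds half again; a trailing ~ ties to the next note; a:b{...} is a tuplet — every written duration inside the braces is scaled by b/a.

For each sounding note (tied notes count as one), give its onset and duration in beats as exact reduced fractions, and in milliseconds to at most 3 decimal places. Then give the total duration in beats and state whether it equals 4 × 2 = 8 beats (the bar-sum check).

1) 0.0ms=0b +306.122ms=1b
2) 306.122ms=1b +306.122ms=1b
3) 612.245ms=2b +229.592ms=3/4b
4) 841.837ms=11/4b +229.592ms=3/4b
5) 1071.429ms=7/2b +76.531ms=1/4b
6) 1147.959ms=15/4b +76.531ms=1/4b
7) 1224.49ms=4b +153.061ms=1/2b
8) 1377.551ms=9/2b +153.061ms=1/2b
9) 1530.612ms=5b +306.122ms=1b
10) 1836.735ms=6b +459.184ms=3/2b
11) 2295.918ms=15/2b +153.061ms=1/2b
Σ=8b of 8 (196bpm 2/4) — PASS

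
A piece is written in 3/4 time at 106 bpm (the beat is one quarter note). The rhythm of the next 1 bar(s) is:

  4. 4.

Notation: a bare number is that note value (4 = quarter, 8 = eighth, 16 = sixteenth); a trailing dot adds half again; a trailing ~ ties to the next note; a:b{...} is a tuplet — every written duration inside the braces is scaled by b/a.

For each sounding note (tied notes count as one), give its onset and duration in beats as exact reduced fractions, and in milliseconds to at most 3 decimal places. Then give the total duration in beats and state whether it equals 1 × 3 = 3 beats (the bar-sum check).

1) 0.0ms=0b +849.057ms=3/2b
2) 849.057ms=3/2b +849.057ms=3/2b
Σ=3b of 3 (106bpm 3/4) — PASS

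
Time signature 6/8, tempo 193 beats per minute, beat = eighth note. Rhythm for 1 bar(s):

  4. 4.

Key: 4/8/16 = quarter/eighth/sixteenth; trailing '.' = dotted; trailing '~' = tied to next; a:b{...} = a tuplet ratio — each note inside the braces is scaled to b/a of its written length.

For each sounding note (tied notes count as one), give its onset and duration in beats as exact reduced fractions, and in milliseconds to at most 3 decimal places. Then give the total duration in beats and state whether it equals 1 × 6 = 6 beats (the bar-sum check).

1) 0.0ms=0b +932.642ms=3b
2) 932.642ms=3b +932.642ms=3b
Σ=6b of 6 (193bpm 6/8) — PASS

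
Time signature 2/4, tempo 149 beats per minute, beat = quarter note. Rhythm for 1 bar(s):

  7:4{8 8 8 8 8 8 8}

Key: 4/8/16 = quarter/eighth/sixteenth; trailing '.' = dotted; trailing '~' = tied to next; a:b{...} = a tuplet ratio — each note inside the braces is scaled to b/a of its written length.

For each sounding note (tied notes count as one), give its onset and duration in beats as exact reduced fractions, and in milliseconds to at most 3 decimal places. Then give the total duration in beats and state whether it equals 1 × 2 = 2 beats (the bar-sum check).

1) 0.0ms=0b +115.053ms=2/7b
2) 115.053ms=2/7b +115.053ms=2/7b
3) 230.105ms=4/7b +115.053ms=2/7b
4) 345.158ms=6/7b +115.053ms=2/7b
5) 460.211ms=8/7b +115.053ms=2/7b
6) 575.264ms=10/7b +115.053ms=2/7b
7) 690.316ms=12/7b +115.053ms=2/7b
Σ=2b of 2 (149bpm 2/4) — PASS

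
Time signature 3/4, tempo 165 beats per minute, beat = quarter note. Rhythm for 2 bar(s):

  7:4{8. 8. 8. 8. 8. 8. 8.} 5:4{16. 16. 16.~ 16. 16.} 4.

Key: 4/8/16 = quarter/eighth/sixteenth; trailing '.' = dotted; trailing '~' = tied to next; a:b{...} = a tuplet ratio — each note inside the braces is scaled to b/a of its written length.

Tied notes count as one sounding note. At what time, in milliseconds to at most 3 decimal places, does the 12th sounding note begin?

note 12 onset = 9/2b = 1636.364ms

1. 0.0ms @ 0 + 155.844ms (3/7)
2. 155.844ms @ 3/7 + 155.844ms (3/7)
3. 311.688ms @ 6/7 + 155.844ms (3/7)
4. 467.532ms @ 9/7 + 155.844ms (3/7)
5. 623.377ms @ 12/7 + 155.844ms (3/7)
6. 779.221ms @ 15/7 + 155.844ms (3/7)
7. 935.065ms @ 18/7 + 155.844ms (3/7)
8. 1090.909ms @ 3 + 109.091ms (3/10)
9. 1200.0ms @ 33/10 + 109.091ms (3/10)
10. 1309.091ms @ 18/5 + 218.182ms (3/5)
11. 1527.273ms @ 21/5 + 109.091ms (3/10)
12. 1636.364ms @ 9/2 + 545.455ms (3/2)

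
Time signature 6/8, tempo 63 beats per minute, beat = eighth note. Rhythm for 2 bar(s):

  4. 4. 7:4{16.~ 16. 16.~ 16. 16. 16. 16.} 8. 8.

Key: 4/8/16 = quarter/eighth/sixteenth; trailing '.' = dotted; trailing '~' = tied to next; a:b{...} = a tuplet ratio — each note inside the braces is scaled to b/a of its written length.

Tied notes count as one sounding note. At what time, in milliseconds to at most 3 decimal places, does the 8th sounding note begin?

1. 0.0ms @ 0 + 2857.143ms (3)
2. 2857.143ms @ 3 + 2857.143ms (3)
3. 5714.286ms @ 6 + 816.327ms (6/7)
4. 6530.612ms @ 48/7 + 816.327ms (6/7)
5. 7346.939ms @ 54/7 + 408.163ms (3/7)
6. 7755.102ms @ 57/7 + 408.163ms (3/7)
7. 8163.265ms @ 60/7 + 408.163ms (3/7)
8. 8571.429ms @ 9 + 1428.571ms (3/2)
9. 10000.0ms @ 21/2 + 1428.571ms (3/2)

note 8 onset = 9b = 8571.429ms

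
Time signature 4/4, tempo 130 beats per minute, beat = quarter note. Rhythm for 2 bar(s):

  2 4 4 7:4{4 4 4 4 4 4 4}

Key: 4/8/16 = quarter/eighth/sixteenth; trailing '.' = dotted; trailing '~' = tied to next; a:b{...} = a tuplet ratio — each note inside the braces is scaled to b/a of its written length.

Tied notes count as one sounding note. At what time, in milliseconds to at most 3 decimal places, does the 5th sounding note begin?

1. 0.0ms @ 0 + 923.077ms (2)
2. 923.077ms @ 2 + 461.538ms (1)
3. 1384.615ms @ 3 + 461.538ms (1)
4. 1846.154ms @ 4 + 263.736ms (4/7)
5. 2109.89ms @ 32/7 + 263.736ms (4/7)
6. 2373.626ms @ 36/7 + 263.736ms (4/7)
7. 2637.363ms @ 40/7 + 263.736ms (4/7)
8. 2901.099ms @ 44/7 + 263.736ms (4/7)
9. 3164.835ms @ 48/7 + 263.736ms (4/7)
10. 3428.571ms @ 52/7 + 263.736ms (4/7)

note 5 onset = 32/7b = 2109.89ms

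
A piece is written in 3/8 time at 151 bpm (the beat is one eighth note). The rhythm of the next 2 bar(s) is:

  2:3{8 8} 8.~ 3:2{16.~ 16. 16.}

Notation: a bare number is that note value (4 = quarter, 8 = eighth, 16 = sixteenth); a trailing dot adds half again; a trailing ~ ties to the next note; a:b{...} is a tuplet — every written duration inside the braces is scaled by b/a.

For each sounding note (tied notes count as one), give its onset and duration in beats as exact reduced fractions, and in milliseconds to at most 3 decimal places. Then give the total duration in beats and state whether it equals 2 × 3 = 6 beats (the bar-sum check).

1) 0.0ms=0b +596.026ms=3/2b
2) 596.026ms=3/2b +596.026ms=3/2b
3) 1192.053ms=3b +993.377ms=5/2b
4) 2185.43ms=11/2b +198.675ms=1/2b
Σ=6b of 6 (151bpm 3/8) — PASS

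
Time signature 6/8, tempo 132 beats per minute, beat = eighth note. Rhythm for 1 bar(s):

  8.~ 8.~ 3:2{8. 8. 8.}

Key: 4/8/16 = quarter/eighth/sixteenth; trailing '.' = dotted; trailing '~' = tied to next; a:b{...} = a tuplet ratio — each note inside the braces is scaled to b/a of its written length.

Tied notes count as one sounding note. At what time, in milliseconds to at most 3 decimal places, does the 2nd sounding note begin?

note 2 onset = 4b = 1818.182ms

1. 0.0ms @ 0 + 1818.182ms (4)
2. 1818.182ms @ 4 + 454.545ms (1)
3. 2272.727ms @ 5 + 454.545ms (1)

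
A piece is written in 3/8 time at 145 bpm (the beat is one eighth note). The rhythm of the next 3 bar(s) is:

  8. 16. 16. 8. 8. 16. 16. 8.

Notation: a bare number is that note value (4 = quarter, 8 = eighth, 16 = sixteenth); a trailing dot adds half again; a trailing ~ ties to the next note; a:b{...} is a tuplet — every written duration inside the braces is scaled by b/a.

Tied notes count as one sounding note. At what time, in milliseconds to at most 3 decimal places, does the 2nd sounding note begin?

note 2 onset = 3/2b = 620.69ms

1. 0.0ms @ 0 + 620.69ms (3/2)
2. 620.69ms @ 3/2 + 310.345ms (3/4)
3. 931.034ms @ 9/4 + 310.345ms (3/4)
4. 1241.379ms @ 3 + 620.69ms (3/2)
5. 1862.069ms @ 9/2 + 620.69ms (3/2)
6. 2482.759ms @ 6 + 310.345ms (3/4)
7. 2793.103ms @ 27/4 + 310.345ms (3/4)
8. 3103.448ms @ 15/2 + 620.69ms (3/2)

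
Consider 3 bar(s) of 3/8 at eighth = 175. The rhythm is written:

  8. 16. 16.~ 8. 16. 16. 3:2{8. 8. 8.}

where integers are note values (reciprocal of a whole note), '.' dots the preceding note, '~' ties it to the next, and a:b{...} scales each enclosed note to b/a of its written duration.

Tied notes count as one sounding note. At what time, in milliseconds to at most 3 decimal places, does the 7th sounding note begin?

note 7 onset = 7b = 2400.0ms

1. 0.0ms @ 0 + 514.286ms (3/2)
2. 514.286ms @ 3/2 + 257.143ms (3/4)
3. 771.429ms @ 9/4 + 771.429ms (9/4)
4. 1542.857ms @ 9/2 + 257.143ms (3/4)
5. 1800.0ms @ 21/4 + 257.143ms (3/4)
6. 2057.143ms @ 6 + 342.857ms (1)
7. 2400.0ms @ 7 + 342.857ms (1)
8. 2742.857ms @ 8 + 342.857ms (1)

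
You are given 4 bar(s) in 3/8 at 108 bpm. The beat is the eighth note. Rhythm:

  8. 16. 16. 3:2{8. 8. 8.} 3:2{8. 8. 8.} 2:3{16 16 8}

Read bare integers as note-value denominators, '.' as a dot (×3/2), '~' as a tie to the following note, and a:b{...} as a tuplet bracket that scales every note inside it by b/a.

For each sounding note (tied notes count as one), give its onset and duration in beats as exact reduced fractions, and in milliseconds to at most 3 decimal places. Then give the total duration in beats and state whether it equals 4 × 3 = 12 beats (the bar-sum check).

1) 0.0ms=0b +833.333ms=3/2b
2) 833.333ms=3/2b +416.667ms=3/4b
3) 1250.0ms=9/4b +416.667ms=3/4b
4) 1666.667ms=3b +555.556ms=1b
5) 2222.222ms=4b +555.556ms=1b
6) 2777.778ms=5b +555.556ms=1b
7) 3333.333ms=6b +555.556ms=1b
8) 3888.889ms=7b +555.556ms=1b
9) 4444.444ms=8b +555.556ms=1b
10) 5000.0ms=9b +416.667ms=3/4b
11) 5416.667ms=39/4b +416.667ms=3/4b
12) 5833.333ms=21/2b +833.333ms=3/2b
Σ=12b of 12 (108bpm 3/8) — PASS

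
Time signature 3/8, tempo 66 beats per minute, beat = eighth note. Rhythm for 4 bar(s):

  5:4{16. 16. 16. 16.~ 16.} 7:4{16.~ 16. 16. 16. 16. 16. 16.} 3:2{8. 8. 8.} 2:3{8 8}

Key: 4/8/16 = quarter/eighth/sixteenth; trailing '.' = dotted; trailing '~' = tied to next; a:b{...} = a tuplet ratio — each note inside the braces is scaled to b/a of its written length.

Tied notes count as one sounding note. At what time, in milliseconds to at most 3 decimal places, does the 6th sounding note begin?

note 6 onset = 27/7b = 3506.494ms

1. 0.0ms @ 0 + 545.455ms (3/5)
2. 545.455ms @ 3/5 + 545.455ms (3/5)
3. 1090.909ms @ 6/5 + 545.455ms (3/5)
4. 1636.364ms @ 9/5 + 1090.909ms (6/5)
5. 2727.273ms @ 3 + 779.221ms (6/7)
6. 3506.494ms @ 27/7 + 389.61ms (3/7)
7. 3896.104ms @ 30/7 + 389.61ms (3/7)
8. 4285.714ms @ 33/7 + 389.61ms (3/7)
9. 4675.325ms @ 36/7 + 389.61ms (3/7)
10. 5064.935ms @ 39/7 + 389.61ms (3/7)
11. 5454.545ms @ 6 + 909.091ms (1)
12. 6363.636ms @ 7 + 909.091ms (1)
13. 7272.727ms @ 8 + 909.091ms (1)
14. 8181.818ms @ 9 + 1363.636ms (3/2)
15. 9545.455ms @ 21/2 + 1363.636ms (3/2)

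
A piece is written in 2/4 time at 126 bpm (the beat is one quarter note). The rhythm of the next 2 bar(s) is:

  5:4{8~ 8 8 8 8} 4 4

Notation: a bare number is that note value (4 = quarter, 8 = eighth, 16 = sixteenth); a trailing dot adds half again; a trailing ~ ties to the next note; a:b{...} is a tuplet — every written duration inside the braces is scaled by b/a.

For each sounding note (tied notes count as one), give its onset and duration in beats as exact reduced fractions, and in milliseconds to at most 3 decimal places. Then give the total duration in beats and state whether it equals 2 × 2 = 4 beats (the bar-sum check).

1) 0.0ms=0b +380.952ms=4/5b
2) 380.952ms=4/5b +190.476ms=2/5b
3) 571.429ms=6/5b +190.476ms=2/5b
4) 761.905ms=8/5b +190.476ms=2/5b
5) 952.381ms=2b +476.19ms=1b
6) 1428.571ms=3b +476.19ms=1b
Σ=4b of 4 (126bpm 2/4) — PASS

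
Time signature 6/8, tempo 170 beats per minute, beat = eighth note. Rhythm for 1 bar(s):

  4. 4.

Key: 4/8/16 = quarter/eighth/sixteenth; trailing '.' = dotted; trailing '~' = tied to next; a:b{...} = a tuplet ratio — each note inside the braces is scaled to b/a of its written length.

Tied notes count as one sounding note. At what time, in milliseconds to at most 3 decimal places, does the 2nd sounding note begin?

note 2 onset = 3b = 1058.824ms

1. 0.0ms @ 0 + 1058.824ms (3)
2. 1058.824ms @ 3 + 1058.824ms (3)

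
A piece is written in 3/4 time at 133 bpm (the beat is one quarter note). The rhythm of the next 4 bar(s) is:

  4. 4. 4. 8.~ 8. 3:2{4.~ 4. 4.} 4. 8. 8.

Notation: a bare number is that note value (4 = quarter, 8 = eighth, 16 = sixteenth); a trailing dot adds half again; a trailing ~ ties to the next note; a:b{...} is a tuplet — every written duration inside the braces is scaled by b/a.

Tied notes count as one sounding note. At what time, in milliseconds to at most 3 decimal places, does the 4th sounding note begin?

1. 0.0ms @ 0 + 676.692ms (3/2)
2. 676.692ms @ 3/2 + 676.692ms (3/2)
3. 1353.383ms @ 3 + 676.692ms (3/2)
4. 2030.075ms @ 9/2 + 676.692ms (3/2)
5. 2706.767ms @ 6 + 902.256ms (2)
6. 3609.023ms @ 8 + 451.128ms (1)
7. 4060.15ms @ 9 + 676.692ms (3/2)
8. 4736.842ms @ 21/2 + 338.346ms (3/4)
9. 5075.188ms @ 45/4 + 338.346ms (3/4)

note 4 onset = 9/2b = 2030.075ms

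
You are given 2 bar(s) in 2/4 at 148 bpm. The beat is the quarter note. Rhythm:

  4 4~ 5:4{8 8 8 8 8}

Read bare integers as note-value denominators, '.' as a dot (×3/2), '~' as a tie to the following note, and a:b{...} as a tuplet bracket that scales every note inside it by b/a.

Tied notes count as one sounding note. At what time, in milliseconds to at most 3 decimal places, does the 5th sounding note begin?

note 5 onset = 16/5b = 1297.297ms

1. 0.0ms @ 0 + 405.405ms (1)
2. 405.405ms @ 1 + 567.568ms (7/5)
3. 972.973ms @ 12/5 + 162.162ms (2/5)
4. 1135.135ms @ 14/5 + 162.162ms (2/5)
5. 1297.297ms @ 16/5 + 162.162ms (2/5)
6. 1459.459ms @ 18/5 + 162.162ms (2/5)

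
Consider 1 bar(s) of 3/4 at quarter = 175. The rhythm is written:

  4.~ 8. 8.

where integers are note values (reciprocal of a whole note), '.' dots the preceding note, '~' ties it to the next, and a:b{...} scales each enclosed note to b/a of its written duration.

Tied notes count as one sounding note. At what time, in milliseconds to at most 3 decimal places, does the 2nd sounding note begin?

1. 0.0ms @ 0 + 771.429ms (9/4)
2. 771.429ms @ 9/4 + 257.143ms (3/4)

note 2 onset = 9/4b = 771.429ms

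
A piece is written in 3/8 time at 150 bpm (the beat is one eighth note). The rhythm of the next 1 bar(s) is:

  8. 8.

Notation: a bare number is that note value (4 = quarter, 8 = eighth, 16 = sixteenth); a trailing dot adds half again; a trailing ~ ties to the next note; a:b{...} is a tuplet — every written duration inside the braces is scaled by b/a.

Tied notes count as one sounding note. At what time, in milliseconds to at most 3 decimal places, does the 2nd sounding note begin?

note 2 onset = 3/2b = 600.0ms

1. 0.0ms @ 0 + 600.0ms (3/2)
2. 600.0ms @ 3/2 + 600.0ms (3/2)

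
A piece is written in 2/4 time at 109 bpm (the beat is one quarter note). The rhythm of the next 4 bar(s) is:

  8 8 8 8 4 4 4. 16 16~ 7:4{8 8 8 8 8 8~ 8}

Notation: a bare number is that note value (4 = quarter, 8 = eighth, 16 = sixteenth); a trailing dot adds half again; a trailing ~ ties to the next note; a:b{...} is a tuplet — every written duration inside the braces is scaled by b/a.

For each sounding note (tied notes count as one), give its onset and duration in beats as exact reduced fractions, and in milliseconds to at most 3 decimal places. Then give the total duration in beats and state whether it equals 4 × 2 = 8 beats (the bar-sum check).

1) 0.0ms=0b +275.229ms=1/2b
2) 275.229ms=1/2b +275.229ms=1/2b
3) 550.459ms=1b +275.229ms=1/2b
4) 825.688ms=3/2b +275.229ms=1/2b
5) 1100.917ms=2b +550.459ms=1b
6) 1651.376ms=3b +550.459ms=1b
7) 2201.835ms=4b +825.688ms=3/2b
8) 3027.523ms=11/2b +137.615ms=1/4b
9) 3165.138ms=23/4b +294.889ms=15/28b
10) 3460.026ms=44/7b +157.274ms=2/7b
11) 3617.3ms=46/7b +157.274ms=2/7b
12) 3774.574ms=48/7b +157.274ms=2/7b
13) 3931.848ms=50/7b +157.274ms=2/7b
14) 4089.122ms=52/7b +314.548ms=4/7b
Σ=8b of 8 (109bpm 2/4) — PASS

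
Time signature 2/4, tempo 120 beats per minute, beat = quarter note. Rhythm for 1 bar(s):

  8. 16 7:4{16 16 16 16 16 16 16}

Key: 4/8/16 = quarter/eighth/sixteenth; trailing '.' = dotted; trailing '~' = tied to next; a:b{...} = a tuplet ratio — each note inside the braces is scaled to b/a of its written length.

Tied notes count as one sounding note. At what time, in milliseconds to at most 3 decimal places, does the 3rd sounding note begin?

note 3 onset = 1b = 500.0ms

1. 0.0ms @ 0 + 375.0ms (3/4)
2. 375.0ms @ 3/4 + 125.0ms (1/4)
3. 500.0ms @ 1 + 71.429ms (1/7)
4. 571.429ms @ 8/7 + 71.429ms (1/7)
5. 642.857ms @ 9/7 + 71.429ms (1/7)
6. 714.286ms @ 10/7 + 71.429ms (1/7)
7. 785.714ms @ 11/7 + 71.429ms (1/7)
8. 857.143ms @ 12/7 + 71.429ms (1/7)
9. 928.571ms @ 13/7 + 71.429ms (1/7)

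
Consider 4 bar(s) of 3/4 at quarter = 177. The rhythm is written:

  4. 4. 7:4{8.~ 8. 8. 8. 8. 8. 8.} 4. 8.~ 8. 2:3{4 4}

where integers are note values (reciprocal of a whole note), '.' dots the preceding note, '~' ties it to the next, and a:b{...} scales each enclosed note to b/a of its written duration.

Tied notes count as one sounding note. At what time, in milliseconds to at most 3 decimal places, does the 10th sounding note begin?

note 10 onset = 15/2b = 2542.373ms

1. 0.0ms @ 0 + 508.475ms (3/2)
2. 508.475ms @ 3/2 + 508.475ms (3/2)
3. 1016.949ms @ 3 + 290.557ms (6/7)
4. 1307.506ms @ 27/7 + 145.278ms (3/7)
5. 1452.785ms @ 30/7 + 145.278ms (3/7)
6. 1598.063ms @ 33/7 + 145.278ms (3/7)
7. 1743.341ms @ 36/7 + 145.278ms (3/7)
8. 1888.62ms @ 39/7 + 145.278ms (3/7)
9. 2033.898ms @ 6 + 508.475ms (3/2)
10. 2542.373ms @ 15/2 + 508.475ms (3/2)
11. 3050.847ms @ 9 + 508.475ms (3/2)
12. 3559.322ms @ 21/2 + 508.475ms (3/2)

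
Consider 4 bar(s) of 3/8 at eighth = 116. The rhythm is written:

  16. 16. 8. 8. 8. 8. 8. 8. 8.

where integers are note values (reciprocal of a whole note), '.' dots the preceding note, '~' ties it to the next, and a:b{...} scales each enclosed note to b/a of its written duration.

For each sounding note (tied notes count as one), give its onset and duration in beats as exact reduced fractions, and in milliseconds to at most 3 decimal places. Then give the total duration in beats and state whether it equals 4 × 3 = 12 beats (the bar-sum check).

1) 0.0ms=0b +387.931ms=3/4b
2) 387.931ms=3/4b +387.931ms=3/4b
3) 775.862ms=3/2b +775.862ms=3/2b
4) 1551.724ms=3b +775.862ms=3/2b
5) 2327.586ms=9/2b +775.862ms=3/2b
6) 3103.448ms=6b +775.862ms=3/2b
7) 3879.31ms=15/2b +775.862ms=3/2b
8) 4655.172ms=9b +775.862ms=3/2b
9) 5431.034ms=21/2b +775.862ms=3/2b
Σ=12b of 12 (116bpm 3/8) — PASS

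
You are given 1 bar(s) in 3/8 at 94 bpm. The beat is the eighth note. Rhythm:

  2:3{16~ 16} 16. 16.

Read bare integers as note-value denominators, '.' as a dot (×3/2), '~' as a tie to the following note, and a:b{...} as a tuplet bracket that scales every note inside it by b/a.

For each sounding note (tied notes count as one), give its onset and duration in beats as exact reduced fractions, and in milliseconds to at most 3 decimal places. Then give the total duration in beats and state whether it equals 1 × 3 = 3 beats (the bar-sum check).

1) 0.0ms=0b +957.447ms=3/2b
2) 957.447ms=3/2b +478.723ms=3/4b
3) 1436.17ms=9/4b +478.723ms=3/4b
Σ=3b of 3 (94bpm 3/8) — PASS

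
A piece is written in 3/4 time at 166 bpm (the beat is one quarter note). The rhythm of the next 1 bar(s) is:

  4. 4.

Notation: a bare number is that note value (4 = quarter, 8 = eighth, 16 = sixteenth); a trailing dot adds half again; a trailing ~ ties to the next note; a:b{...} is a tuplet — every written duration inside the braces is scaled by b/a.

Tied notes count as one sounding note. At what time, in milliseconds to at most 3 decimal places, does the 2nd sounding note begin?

1. 0.0ms @ 0 + 542.169ms (3/2)
2. 542.169ms @ 3/2 + 542.169ms (3/2)

note 2 onset = 3/2b = 542.169ms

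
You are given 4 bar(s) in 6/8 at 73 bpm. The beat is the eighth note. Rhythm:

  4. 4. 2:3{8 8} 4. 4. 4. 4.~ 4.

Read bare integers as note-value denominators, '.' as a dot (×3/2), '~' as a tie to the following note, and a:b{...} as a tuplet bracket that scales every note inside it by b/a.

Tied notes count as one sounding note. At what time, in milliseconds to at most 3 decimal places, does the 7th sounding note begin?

note 7 onset = 15b = 12328.767ms

1. 0.0ms @ 0 + 2465.753ms (3)
2. 2465.753ms @ 3 + 2465.753ms (3)
3. 4931.507ms @ 6 + 1232.877ms (3/2)
4. 6164.384ms @ 15/2 + 1232.877ms (3/2)
5. 7397.26ms @ 9 + 2465.753ms (3)
6. 9863.014ms @ 12 + 2465.753ms (3)
7. 12328.767ms @ 15 + 2465.753ms (3)
8. 14794.521ms @ 18 + 4931.507ms (6)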